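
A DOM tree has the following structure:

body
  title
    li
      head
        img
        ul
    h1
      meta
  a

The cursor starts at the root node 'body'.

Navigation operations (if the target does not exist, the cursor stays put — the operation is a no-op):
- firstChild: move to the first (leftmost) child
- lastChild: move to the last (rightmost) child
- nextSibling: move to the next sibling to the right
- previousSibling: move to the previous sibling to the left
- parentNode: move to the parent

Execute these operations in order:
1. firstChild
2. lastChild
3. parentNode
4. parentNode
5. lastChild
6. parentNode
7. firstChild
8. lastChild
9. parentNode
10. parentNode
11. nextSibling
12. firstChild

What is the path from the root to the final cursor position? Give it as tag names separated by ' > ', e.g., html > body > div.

Answer: body > title

Derivation:
After 1 (firstChild): title
After 2 (lastChild): h1
After 3 (parentNode): title
After 4 (parentNode): body
After 5 (lastChild): a
After 6 (parentNode): body
After 7 (firstChild): title
After 8 (lastChild): h1
After 9 (parentNode): title
After 10 (parentNode): body
After 11 (nextSibling): body (no-op, stayed)
After 12 (firstChild): title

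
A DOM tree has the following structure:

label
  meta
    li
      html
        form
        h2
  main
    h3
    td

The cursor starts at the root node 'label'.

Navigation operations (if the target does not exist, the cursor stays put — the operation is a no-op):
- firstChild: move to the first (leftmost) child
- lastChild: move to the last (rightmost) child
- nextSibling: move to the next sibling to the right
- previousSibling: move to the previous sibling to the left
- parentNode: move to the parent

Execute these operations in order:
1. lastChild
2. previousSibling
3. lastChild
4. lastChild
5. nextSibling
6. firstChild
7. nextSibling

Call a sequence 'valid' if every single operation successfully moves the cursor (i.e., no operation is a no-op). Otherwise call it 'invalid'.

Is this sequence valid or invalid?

After 1 (lastChild): main
After 2 (previousSibling): meta
After 3 (lastChild): li
After 4 (lastChild): html
After 5 (nextSibling): html (no-op, stayed)
After 6 (firstChild): form
After 7 (nextSibling): h2

Answer: invalid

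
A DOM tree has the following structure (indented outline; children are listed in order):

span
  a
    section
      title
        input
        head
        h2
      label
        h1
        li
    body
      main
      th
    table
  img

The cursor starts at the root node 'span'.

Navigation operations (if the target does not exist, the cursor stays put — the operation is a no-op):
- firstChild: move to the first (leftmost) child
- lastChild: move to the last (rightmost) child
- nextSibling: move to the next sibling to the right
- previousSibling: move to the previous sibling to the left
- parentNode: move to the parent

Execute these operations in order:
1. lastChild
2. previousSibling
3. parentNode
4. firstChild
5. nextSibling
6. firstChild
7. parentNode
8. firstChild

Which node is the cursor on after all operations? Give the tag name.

Answer: a

Derivation:
After 1 (lastChild): img
After 2 (previousSibling): a
After 3 (parentNode): span
After 4 (firstChild): a
After 5 (nextSibling): img
After 6 (firstChild): img (no-op, stayed)
After 7 (parentNode): span
After 8 (firstChild): a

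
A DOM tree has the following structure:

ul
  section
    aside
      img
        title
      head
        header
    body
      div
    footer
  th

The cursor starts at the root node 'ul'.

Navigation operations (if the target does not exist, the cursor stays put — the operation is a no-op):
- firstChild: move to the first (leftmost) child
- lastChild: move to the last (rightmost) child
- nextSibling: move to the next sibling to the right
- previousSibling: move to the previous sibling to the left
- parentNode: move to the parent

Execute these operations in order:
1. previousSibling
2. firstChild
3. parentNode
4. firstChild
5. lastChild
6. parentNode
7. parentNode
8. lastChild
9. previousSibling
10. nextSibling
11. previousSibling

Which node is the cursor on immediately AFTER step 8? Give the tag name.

Answer: th

Derivation:
After 1 (previousSibling): ul (no-op, stayed)
After 2 (firstChild): section
After 3 (parentNode): ul
After 4 (firstChild): section
After 5 (lastChild): footer
After 6 (parentNode): section
After 7 (parentNode): ul
After 8 (lastChild): th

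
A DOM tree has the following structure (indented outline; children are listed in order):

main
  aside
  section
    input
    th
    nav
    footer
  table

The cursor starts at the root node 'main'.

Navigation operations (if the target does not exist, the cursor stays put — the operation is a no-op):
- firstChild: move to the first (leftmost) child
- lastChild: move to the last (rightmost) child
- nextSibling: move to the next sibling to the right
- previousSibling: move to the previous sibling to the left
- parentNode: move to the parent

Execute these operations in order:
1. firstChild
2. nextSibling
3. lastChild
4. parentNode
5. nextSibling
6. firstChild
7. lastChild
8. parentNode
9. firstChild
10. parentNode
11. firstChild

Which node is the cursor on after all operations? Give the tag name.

After 1 (firstChild): aside
After 2 (nextSibling): section
After 3 (lastChild): footer
After 4 (parentNode): section
After 5 (nextSibling): table
After 6 (firstChild): table (no-op, stayed)
After 7 (lastChild): table (no-op, stayed)
After 8 (parentNode): main
After 9 (firstChild): aside
After 10 (parentNode): main
After 11 (firstChild): aside

Answer: aside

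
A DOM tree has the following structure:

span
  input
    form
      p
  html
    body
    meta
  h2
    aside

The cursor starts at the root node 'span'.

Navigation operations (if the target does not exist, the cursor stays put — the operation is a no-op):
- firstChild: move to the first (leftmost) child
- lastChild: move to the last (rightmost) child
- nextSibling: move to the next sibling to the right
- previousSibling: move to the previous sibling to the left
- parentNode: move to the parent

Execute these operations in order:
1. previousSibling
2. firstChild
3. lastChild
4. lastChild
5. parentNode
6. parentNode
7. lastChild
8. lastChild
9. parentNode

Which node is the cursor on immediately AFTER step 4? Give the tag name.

Answer: p

Derivation:
After 1 (previousSibling): span (no-op, stayed)
After 2 (firstChild): input
After 3 (lastChild): form
After 4 (lastChild): p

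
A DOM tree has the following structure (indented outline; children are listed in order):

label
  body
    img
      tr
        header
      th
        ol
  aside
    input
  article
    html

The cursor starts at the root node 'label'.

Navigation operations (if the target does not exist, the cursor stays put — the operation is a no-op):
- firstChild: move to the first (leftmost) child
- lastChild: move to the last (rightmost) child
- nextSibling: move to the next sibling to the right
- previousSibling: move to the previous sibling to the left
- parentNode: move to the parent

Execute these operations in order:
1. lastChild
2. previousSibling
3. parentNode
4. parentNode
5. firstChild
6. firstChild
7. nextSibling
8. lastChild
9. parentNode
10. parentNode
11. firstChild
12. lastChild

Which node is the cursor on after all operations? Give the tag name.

After 1 (lastChild): article
After 2 (previousSibling): aside
After 3 (parentNode): label
After 4 (parentNode): label (no-op, stayed)
After 5 (firstChild): body
After 6 (firstChild): img
After 7 (nextSibling): img (no-op, stayed)
After 8 (lastChild): th
After 9 (parentNode): img
After 10 (parentNode): body
After 11 (firstChild): img
After 12 (lastChild): th

Answer: th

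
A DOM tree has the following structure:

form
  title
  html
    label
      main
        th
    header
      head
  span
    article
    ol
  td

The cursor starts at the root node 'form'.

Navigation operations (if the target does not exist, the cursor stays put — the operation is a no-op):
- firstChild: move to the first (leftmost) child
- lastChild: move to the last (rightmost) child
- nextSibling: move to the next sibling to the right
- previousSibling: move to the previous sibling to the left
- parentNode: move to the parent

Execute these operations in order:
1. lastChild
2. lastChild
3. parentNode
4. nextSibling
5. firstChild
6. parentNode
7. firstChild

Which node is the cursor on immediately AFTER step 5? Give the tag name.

After 1 (lastChild): td
After 2 (lastChild): td (no-op, stayed)
After 3 (parentNode): form
After 4 (nextSibling): form (no-op, stayed)
After 5 (firstChild): title

Answer: title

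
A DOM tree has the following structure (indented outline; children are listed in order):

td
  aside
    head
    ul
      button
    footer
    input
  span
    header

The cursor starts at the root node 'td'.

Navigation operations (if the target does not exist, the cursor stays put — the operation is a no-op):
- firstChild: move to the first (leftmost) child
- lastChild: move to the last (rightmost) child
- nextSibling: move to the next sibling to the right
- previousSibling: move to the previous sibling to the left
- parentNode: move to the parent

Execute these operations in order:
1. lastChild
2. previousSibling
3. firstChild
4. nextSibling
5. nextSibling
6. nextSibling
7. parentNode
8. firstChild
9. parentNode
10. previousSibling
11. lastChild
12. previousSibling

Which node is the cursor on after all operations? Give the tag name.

After 1 (lastChild): span
After 2 (previousSibling): aside
After 3 (firstChild): head
After 4 (nextSibling): ul
After 5 (nextSibling): footer
After 6 (nextSibling): input
After 7 (parentNode): aside
After 8 (firstChild): head
After 9 (parentNode): aside
After 10 (previousSibling): aside (no-op, stayed)
After 11 (lastChild): input
After 12 (previousSibling): footer

Answer: footer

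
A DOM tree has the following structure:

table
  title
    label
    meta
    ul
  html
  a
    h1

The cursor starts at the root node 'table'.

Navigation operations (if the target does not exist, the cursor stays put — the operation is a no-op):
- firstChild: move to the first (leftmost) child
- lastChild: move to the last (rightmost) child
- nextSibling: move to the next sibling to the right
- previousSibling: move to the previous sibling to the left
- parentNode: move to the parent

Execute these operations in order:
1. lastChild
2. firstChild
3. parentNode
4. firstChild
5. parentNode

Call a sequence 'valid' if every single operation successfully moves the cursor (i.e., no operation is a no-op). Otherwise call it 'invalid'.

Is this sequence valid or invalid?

After 1 (lastChild): a
After 2 (firstChild): h1
After 3 (parentNode): a
After 4 (firstChild): h1
After 5 (parentNode): a

Answer: valid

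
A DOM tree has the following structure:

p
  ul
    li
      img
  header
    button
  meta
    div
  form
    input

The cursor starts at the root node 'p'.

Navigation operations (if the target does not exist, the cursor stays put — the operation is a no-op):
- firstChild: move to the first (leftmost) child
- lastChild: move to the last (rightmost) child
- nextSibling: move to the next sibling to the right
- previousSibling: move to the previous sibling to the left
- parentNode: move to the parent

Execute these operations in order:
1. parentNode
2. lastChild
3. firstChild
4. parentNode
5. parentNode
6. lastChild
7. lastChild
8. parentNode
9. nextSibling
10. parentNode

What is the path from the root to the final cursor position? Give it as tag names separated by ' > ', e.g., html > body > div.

Answer: p

Derivation:
After 1 (parentNode): p (no-op, stayed)
After 2 (lastChild): form
After 3 (firstChild): input
After 4 (parentNode): form
After 5 (parentNode): p
After 6 (lastChild): form
After 7 (lastChild): input
After 8 (parentNode): form
After 9 (nextSibling): form (no-op, stayed)
After 10 (parentNode): p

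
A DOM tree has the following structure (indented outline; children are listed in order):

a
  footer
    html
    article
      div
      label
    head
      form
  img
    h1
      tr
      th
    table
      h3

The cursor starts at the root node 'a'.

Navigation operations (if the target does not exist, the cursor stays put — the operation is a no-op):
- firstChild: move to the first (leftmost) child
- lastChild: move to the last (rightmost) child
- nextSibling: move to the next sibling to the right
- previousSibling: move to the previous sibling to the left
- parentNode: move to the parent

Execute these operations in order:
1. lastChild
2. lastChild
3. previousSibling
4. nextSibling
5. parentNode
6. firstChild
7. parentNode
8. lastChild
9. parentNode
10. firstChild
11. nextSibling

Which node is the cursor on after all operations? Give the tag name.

After 1 (lastChild): img
After 2 (lastChild): table
After 3 (previousSibling): h1
After 4 (nextSibling): table
After 5 (parentNode): img
After 6 (firstChild): h1
After 7 (parentNode): img
After 8 (lastChild): table
After 9 (parentNode): img
After 10 (firstChild): h1
After 11 (nextSibling): table

Answer: table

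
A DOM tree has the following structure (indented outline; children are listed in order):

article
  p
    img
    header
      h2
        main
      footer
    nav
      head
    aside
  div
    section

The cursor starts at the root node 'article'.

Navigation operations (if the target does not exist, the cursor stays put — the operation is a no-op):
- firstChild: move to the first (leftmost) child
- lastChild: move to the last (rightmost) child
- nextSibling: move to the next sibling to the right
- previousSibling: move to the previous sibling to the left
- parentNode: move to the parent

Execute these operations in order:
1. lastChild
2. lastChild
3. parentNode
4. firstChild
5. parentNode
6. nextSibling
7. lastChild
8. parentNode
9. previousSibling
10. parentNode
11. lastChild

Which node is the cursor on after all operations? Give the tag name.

Answer: div

Derivation:
After 1 (lastChild): div
After 2 (lastChild): section
After 3 (parentNode): div
After 4 (firstChild): section
After 5 (parentNode): div
After 6 (nextSibling): div (no-op, stayed)
After 7 (lastChild): section
After 8 (parentNode): div
After 9 (previousSibling): p
After 10 (parentNode): article
After 11 (lastChild): div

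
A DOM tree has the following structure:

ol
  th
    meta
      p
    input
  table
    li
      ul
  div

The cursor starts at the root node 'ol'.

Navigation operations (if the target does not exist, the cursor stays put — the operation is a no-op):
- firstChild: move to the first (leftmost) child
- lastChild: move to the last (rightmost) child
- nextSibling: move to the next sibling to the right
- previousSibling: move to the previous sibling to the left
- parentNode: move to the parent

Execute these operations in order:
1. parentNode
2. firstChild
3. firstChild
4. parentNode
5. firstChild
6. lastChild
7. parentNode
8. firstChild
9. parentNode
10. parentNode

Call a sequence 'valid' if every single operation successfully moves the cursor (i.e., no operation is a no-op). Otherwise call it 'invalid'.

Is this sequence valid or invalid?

Answer: invalid

Derivation:
After 1 (parentNode): ol (no-op, stayed)
After 2 (firstChild): th
After 3 (firstChild): meta
After 4 (parentNode): th
After 5 (firstChild): meta
After 6 (lastChild): p
After 7 (parentNode): meta
After 8 (firstChild): p
After 9 (parentNode): meta
After 10 (parentNode): th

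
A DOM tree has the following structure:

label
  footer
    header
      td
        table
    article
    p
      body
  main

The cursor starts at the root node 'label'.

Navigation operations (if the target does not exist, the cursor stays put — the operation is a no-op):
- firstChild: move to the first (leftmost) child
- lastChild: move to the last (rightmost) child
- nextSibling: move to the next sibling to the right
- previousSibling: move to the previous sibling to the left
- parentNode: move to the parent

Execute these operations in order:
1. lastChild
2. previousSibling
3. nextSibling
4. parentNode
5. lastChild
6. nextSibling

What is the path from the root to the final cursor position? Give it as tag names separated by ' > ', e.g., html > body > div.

Answer: label > main

Derivation:
After 1 (lastChild): main
After 2 (previousSibling): footer
After 3 (nextSibling): main
After 4 (parentNode): label
After 5 (lastChild): main
After 6 (nextSibling): main (no-op, stayed)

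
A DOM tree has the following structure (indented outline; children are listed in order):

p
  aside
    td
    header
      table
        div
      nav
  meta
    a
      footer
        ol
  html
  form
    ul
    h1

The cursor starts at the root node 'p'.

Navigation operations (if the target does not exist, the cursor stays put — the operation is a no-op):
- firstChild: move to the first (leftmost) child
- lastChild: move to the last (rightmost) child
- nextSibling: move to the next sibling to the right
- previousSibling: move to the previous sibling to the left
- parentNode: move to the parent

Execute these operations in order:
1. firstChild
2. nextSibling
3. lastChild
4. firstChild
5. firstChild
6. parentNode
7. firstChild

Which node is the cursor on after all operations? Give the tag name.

Answer: ol

Derivation:
After 1 (firstChild): aside
After 2 (nextSibling): meta
After 3 (lastChild): a
After 4 (firstChild): footer
After 5 (firstChild): ol
After 6 (parentNode): footer
After 7 (firstChild): ol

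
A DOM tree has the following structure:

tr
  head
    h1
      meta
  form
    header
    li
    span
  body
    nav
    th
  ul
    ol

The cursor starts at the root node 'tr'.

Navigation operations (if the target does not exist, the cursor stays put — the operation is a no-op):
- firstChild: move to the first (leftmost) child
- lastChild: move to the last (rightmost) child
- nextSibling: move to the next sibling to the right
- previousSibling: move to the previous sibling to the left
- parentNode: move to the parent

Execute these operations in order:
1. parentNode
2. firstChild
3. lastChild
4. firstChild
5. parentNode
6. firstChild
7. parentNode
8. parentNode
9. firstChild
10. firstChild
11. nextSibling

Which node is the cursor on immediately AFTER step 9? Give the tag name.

After 1 (parentNode): tr (no-op, stayed)
After 2 (firstChild): head
After 3 (lastChild): h1
After 4 (firstChild): meta
After 5 (parentNode): h1
After 6 (firstChild): meta
After 7 (parentNode): h1
After 8 (parentNode): head
After 9 (firstChild): h1

Answer: h1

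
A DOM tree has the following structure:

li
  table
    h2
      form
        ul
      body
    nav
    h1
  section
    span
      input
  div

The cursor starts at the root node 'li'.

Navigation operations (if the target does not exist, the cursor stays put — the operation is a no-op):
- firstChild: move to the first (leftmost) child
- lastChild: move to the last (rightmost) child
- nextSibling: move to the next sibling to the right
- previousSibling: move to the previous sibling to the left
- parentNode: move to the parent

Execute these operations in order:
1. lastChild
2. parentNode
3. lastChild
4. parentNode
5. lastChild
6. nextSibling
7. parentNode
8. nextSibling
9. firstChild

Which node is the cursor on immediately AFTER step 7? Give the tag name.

Answer: li

Derivation:
After 1 (lastChild): div
After 2 (parentNode): li
After 3 (lastChild): div
After 4 (parentNode): li
After 5 (lastChild): div
After 6 (nextSibling): div (no-op, stayed)
After 7 (parentNode): li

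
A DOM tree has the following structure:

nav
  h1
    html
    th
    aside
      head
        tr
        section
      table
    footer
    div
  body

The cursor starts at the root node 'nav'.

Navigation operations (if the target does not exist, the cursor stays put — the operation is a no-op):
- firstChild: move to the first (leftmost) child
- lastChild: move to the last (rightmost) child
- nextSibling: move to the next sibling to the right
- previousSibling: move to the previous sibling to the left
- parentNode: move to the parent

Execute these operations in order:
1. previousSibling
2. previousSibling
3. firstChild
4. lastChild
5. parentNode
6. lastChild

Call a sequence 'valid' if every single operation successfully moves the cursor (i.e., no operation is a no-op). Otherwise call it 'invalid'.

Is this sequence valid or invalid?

After 1 (previousSibling): nav (no-op, stayed)
After 2 (previousSibling): nav (no-op, stayed)
After 3 (firstChild): h1
After 4 (lastChild): div
After 5 (parentNode): h1
After 6 (lastChild): div

Answer: invalid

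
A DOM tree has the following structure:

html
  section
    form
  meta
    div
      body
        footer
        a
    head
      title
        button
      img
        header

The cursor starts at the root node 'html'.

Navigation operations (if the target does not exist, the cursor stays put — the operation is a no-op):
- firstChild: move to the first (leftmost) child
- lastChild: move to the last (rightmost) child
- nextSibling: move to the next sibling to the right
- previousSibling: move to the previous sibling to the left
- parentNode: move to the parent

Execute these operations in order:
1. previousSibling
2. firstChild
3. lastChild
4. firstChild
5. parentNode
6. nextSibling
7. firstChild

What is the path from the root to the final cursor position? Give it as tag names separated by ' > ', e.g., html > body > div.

After 1 (previousSibling): html (no-op, stayed)
After 2 (firstChild): section
After 3 (lastChild): form
After 4 (firstChild): form (no-op, stayed)
After 5 (parentNode): section
After 6 (nextSibling): meta
After 7 (firstChild): div

Answer: html > meta > div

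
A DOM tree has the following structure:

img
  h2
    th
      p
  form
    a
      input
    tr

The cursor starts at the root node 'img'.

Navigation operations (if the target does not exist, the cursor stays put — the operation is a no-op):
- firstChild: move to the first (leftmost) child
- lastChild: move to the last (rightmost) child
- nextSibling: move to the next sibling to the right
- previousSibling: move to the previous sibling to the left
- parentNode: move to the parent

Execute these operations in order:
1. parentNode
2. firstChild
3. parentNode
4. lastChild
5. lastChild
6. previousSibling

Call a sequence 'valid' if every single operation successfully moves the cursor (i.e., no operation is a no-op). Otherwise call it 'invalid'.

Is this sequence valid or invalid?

Answer: invalid

Derivation:
After 1 (parentNode): img (no-op, stayed)
After 2 (firstChild): h2
After 3 (parentNode): img
After 4 (lastChild): form
After 5 (lastChild): tr
After 6 (previousSibling): a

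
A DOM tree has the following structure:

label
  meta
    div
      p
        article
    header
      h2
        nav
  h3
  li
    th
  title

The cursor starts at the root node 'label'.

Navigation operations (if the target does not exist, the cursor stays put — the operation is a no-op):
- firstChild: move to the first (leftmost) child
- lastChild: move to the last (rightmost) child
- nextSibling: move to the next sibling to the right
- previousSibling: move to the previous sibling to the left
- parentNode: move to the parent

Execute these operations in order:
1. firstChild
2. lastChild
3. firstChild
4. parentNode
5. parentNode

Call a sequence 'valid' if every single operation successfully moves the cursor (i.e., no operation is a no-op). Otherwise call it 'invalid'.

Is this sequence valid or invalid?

Answer: valid

Derivation:
After 1 (firstChild): meta
After 2 (lastChild): header
After 3 (firstChild): h2
After 4 (parentNode): header
After 5 (parentNode): meta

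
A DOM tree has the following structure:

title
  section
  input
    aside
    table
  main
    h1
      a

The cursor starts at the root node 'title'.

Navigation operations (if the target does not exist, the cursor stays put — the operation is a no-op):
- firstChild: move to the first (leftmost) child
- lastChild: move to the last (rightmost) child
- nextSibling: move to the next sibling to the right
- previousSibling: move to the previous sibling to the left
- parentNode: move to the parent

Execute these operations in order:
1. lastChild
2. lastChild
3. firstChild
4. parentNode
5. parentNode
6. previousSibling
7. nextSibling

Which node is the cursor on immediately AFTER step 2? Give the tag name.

Answer: h1

Derivation:
After 1 (lastChild): main
After 2 (lastChild): h1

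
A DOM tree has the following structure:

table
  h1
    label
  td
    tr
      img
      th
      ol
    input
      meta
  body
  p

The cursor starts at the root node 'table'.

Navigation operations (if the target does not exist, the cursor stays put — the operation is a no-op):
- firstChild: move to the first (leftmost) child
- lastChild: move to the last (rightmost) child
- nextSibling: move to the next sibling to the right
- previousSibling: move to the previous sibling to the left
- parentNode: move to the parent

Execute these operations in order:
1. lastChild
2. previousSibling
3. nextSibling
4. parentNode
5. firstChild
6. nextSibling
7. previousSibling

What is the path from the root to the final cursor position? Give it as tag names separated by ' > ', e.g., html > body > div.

After 1 (lastChild): p
After 2 (previousSibling): body
After 3 (nextSibling): p
After 4 (parentNode): table
After 5 (firstChild): h1
After 6 (nextSibling): td
After 7 (previousSibling): h1

Answer: table > h1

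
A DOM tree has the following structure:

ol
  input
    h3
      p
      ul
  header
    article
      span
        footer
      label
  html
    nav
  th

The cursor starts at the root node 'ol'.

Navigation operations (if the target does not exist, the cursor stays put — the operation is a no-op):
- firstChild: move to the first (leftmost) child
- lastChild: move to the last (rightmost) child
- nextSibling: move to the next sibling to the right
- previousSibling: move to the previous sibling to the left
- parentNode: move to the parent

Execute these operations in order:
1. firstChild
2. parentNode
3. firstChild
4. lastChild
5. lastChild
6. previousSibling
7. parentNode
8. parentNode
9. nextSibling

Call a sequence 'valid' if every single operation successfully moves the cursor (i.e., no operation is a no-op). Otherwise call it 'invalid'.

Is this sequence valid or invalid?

After 1 (firstChild): input
After 2 (parentNode): ol
After 3 (firstChild): input
After 4 (lastChild): h3
After 5 (lastChild): ul
After 6 (previousSibling): p
After 7 (parentNode): h3
After 8 (parentNode): input
After 9 (nextSibling): header

Answer: valid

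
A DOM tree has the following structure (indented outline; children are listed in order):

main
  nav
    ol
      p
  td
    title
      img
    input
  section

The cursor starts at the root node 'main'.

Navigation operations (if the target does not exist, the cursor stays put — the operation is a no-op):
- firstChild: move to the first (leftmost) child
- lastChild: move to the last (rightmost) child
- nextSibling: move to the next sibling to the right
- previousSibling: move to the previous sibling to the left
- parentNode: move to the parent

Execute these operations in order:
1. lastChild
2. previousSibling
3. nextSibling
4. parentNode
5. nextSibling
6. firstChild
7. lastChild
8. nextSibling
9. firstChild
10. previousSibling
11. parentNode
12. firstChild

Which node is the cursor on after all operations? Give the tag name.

Answer: p

Derivation:
After 1 (lastChild): section
After 2 (previousSibling): td
After 3 (nextSibling): section
After 4 (parentNode): main
After 5 (nextSibling): main (no-op, stayed)
After 6 (firstChild): nav
After 7 (lastChild): ol
After 8 (nextSibling): ol (no-op, stayed)
After 9 (firstChild): p
After 10 (previousSibling): p (no-op, stayed)
After 11 (parentNode): ol
After 12 (firstChild): p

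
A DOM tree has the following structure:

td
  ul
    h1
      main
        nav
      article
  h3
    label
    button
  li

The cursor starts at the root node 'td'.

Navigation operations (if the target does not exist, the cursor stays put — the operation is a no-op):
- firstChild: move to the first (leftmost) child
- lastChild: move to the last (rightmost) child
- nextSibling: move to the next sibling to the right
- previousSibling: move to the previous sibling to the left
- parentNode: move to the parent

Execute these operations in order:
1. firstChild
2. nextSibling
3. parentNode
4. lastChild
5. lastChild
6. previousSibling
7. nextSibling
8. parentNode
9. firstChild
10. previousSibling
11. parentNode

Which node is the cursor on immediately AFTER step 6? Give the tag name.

After 1 (firstChild): ul
After 2 (nextSibling): h3
After 3 (parentNode): td
After 4 (lastChild): li
After 5 (lastChild): li (no-op, stayed)
After 6 (previousSibling): h3

Answer: h3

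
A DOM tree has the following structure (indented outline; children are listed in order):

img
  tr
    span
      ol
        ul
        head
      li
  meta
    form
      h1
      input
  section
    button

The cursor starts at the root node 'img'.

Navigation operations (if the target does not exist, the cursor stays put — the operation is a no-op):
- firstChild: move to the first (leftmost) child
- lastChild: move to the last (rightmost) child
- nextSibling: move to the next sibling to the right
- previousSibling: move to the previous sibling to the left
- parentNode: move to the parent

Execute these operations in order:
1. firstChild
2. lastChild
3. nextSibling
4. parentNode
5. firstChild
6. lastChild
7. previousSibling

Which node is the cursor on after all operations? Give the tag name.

After 1 (firstChild): tr
After 2 (lastChild): span
After 3 (nextSibling): span (no-op, stayed)
After 4 (parentNode): tr
After 5 (firstChild): span
After 6 (lastChild): li
After 7 (previousSibling): ol

Answer: ol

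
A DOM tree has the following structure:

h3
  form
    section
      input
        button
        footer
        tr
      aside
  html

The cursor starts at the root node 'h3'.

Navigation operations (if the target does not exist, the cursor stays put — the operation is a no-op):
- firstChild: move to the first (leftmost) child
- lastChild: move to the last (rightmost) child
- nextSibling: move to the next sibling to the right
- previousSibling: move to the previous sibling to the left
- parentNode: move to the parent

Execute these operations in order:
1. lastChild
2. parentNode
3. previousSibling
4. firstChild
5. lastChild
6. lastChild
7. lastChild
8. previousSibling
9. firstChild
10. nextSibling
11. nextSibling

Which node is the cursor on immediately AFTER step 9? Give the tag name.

After 1 (lastChild): html
After 2 (parentNode): h3
After 3 (previousSibling): h3 (no-op, stayed)
After 4 (firstChild): form
After 5 (lastChild): section
After 6 (lastChild): aside
After 7 (lastChild): aside (no-op, stayed)
After 8 (previousSibling): input
After 9 (firstChild): button

Answer: button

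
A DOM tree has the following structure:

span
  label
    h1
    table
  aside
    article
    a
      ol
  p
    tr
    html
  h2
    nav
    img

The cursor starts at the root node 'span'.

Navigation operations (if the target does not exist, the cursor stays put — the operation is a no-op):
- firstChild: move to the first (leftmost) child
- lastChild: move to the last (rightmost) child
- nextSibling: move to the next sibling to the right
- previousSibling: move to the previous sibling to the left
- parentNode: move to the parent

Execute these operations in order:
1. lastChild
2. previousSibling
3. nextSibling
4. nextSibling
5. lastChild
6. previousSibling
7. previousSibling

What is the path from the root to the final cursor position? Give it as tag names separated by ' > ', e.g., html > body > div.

Answer: span > h2 > nav

Derivation:
After 1 (lastChild): h2
After 2 (previousSibling): p
After 3 (nextSibling): h2
After 4 (nextSibling): h2 (no-op, stayed)
After 5 (lastChild): img
After 6 (previousSibling): nav
After 7 (previousSibling): nav (no-op, stayed)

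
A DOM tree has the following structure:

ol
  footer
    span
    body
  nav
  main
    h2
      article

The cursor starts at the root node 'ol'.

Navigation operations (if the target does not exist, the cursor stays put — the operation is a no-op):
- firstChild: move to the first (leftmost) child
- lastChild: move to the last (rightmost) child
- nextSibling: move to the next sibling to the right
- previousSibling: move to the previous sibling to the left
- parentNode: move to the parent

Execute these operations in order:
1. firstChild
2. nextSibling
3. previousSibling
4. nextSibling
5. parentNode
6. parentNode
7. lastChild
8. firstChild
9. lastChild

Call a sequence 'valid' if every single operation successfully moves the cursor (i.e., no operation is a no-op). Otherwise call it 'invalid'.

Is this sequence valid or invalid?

After 1 (firstChild): footer
After 2 (nextSibling): nav
After 3 (previousSibling): footer
After 4 (nextSibling): nav
After 5 (parentNode): ol
After 6 (parentNode): ol (no-op, stayed)
After 7 (lastChild): main
After 8 (firstChild): h2
After 9 (lastChild): article

Answer: invalid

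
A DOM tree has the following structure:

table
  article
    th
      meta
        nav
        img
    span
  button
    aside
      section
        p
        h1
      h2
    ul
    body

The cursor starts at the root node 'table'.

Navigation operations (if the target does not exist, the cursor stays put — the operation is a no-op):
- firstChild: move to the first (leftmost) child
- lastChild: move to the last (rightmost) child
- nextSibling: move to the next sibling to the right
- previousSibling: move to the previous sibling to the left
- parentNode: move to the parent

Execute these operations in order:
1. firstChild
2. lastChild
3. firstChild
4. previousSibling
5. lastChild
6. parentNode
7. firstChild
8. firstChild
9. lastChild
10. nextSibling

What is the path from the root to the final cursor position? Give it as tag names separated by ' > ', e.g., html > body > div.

After 1 (firstChild): article
After 2 (lastChild): span
After 3 (firstChild): span (no-op, stayed)
After 4 (previousSibling): th
After 5 (lastChild): meta
After 6 (parentNode): th
After 7 (firstChild): meta
After 8 (firstChild): nav
After 9 (lastChild): nav (no-op, stayed)
After 10 (nextSibling): img

Answer: table > article > th > meta > img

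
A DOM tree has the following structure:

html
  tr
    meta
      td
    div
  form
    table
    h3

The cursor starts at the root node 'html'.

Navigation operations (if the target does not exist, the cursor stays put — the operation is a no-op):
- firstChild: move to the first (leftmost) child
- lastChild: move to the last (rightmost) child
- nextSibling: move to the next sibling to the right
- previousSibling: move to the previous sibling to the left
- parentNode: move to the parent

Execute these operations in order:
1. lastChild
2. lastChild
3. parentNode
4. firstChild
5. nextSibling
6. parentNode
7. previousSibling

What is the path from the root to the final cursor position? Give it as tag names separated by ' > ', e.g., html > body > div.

After 1 (lastChild): form
After 2 (lastChild): h3
After 3 (parentNode): form
After 4 (firstChild): table
After 5 (nextSibling): h3
After 6 (parentNode): form
After 7 (previousSibling): tr

Answer: html > tr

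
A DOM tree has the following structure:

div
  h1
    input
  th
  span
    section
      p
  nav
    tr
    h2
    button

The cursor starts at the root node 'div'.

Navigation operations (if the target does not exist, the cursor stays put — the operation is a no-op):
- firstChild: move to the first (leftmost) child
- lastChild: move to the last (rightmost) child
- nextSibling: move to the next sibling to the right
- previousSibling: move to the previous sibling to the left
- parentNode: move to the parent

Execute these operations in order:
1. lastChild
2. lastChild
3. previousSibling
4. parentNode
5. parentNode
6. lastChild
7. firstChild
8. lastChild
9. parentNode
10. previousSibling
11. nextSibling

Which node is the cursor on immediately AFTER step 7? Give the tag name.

Answer: tr

Derivation:
After 1 (lastChild): nav
After 2 (lastChild): button
After 3 (previousSibling): h2
After 4 (parentNode): nav
After 5 (parentNode): div
After 6 (lastChild): nav
After 7 (firstChild): tr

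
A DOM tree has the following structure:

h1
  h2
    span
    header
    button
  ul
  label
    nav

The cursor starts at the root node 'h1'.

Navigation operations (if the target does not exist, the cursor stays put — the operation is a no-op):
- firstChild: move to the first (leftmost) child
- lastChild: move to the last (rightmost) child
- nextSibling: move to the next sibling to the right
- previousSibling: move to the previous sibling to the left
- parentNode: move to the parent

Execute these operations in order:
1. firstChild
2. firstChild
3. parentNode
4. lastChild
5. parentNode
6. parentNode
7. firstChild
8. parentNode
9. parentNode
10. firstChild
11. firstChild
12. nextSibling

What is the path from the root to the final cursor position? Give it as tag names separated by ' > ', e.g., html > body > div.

After 1 (firstChild): h2
After 2 (firstChild): span
After 3 (parentNode): h2
After 4 (lastChild): button
After 5 (parentNode): h2
After 6 (parentNode): h1
After 7 (firstChild): h2
After 8 (parentNode): h1
After 9 (parentNode): h1 (no-op, stayed)
After 10 (firstChild): h2
After 11 (firstChild): span
After 12 (nextSibling): header

Answer: h1 > h2 > header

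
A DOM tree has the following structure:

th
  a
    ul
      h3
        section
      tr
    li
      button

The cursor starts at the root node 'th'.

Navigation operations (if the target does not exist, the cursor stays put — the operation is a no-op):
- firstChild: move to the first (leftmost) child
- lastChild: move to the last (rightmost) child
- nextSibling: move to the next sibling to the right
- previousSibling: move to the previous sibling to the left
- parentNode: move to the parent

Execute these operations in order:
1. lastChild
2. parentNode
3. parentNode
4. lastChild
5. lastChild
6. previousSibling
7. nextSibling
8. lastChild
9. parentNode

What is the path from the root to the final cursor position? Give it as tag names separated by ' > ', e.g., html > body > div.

After 1 (lastChild): a
After 2 (parentNode): th
After 3 (parentNode): th (no-op, stayed)
After 4 (lastChild): a
After 5 (lastChild): li
After 6 (previousSibling): ul
After 7 (nextSibling): li
After 8 (lastChild): button
After 9 (parentNode): li

Answer: th > a > li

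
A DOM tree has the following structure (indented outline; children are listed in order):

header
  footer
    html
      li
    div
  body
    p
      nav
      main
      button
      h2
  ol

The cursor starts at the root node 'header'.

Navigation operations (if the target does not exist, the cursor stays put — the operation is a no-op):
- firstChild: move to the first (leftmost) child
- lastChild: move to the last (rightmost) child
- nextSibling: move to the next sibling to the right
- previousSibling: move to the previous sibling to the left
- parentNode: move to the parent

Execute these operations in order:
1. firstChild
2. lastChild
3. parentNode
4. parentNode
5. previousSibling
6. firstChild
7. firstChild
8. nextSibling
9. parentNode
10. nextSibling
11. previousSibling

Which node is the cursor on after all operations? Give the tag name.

Answer: footer

Derivation:
After 1 (firstChild): footer
After 2 (lastChild): div
After 3 (parentNode): footer
After 4 (parentNode): header
After 5 (previousSibling): header (no-op, stayed)
After 6 (firstChild): footer
After 7 (firstChild): html
After 8 (nextSibling): div
After 9 (parentNode): footer
After 10 (nextSibling): body
After 11 (previousSibling): footer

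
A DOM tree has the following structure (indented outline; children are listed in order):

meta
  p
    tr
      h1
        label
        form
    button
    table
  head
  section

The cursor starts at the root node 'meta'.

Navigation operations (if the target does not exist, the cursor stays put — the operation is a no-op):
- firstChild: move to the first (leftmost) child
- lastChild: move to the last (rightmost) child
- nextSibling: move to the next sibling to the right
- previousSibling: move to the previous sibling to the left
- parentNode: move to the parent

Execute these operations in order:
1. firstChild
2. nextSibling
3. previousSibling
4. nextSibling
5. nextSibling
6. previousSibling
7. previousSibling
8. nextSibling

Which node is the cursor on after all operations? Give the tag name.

Answer: head

Derivation:
After 1 (firstChild): p
After 2 (nextSibling): head
After 3 (previousSibling): p
After 4 (nextSibling): head
After 5 (nextSibling): section
After 6 (previousSibling): head
After 7 (previousSibling): p
After 8 (nextSibling): head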